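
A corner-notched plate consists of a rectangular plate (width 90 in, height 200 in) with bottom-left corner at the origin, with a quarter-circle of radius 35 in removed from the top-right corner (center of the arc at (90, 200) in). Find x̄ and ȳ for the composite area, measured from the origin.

x̄ = 43.30 in, ȳ = 95.19 in

plate: A = 90 × 200 = 18000.00, centroid at (45.00, 100.00).
removed quarter-circle: A = −¼π·35² = -962.11, centroid at (75.15, 185.15).
ΣA = 17037.89 in²
ΣAx̄ = (18000.00)(45.00) + (-962.11)(75.15) = 737701.52 in³
ΣAȳ = (18000.00)(100.00) + (-962.11)(185.15) = 1621869.12 in³
x̄ = 737701.52 / 17037.89 = 43.30 in
ȳ = 1621869.12 / 17037.89 = 95.19 in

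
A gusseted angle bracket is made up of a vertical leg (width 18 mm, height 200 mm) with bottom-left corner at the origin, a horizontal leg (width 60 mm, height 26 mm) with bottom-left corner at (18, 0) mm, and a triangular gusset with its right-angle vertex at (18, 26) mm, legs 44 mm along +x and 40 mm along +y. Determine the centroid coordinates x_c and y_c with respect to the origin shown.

x_c = 22.52 mm, y_c = 68.69 mm

Part | A | x̄ᵢ | ȳᵢ | A·x̄ᵢ | A·ȳᵢ
vertical leg | 3600.00 | 9.00 | 100.00 | 32400.00 | 360000.00
horizontal leg | 1560.00 | 48.00 | 13.00 | 74880.00 | 20280.00
gusset | 880.00 | 32.67 | 39.33 | 28746.67 | 34613.33
Σ | 6040.00 |  |  | 136026.67 | 414893.33
x_c = 136026.67 / 6040.00 = 22.52 mm
y_c = 414893.33 / 6040.00 = 68.69 mm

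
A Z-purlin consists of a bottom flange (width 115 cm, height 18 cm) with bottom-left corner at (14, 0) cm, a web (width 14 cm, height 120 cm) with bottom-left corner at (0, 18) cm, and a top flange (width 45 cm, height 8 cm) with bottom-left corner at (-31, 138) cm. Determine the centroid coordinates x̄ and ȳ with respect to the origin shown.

bottom flange: A = 115 × 18 = 2070.00, centroid at (71.50, 9.00).
web: A = 14 × 120 = 1680.00, centroid at (7.00, 78.00).
top flange: A = 45 × 8 = 360.00, centroid at (-8.50, 142.00).
ΣA = 4110.00 cm²
ΣAx̄ = (2070.00)(71.50) + (1680.00)(7.00) + (360.00)(-8.50) = 156705.00 cm³
ΣAȳ = (2070.00)(9.00) + (1680.00)(78.00) + (360.00)(142.00) = 200790.00 cm³
x̄ = 156705.00 / 4110.00 = 38.13 cm
ȳ = 200790.00 / 4110.00 = 48.85 cm

x̄ = 38.13 cm, ȳ = 48.85 cm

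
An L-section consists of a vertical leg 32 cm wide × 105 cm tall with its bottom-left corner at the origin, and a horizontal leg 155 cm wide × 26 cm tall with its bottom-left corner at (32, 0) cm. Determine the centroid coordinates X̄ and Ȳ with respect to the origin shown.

X̄ = 66.99 cm, Ȳ = 30.96 cm

vertical leg: A = 32 × 105 = 3360.00, centroid at (16.00, 52.50).
horizontal leg: A = 155 × 26 = 4030.00, centroid at (109.50, 13.00).
ΣA = 7390.00 cm²
ΣAX̄ = (3360.00)(16.00) + (4030.00)(109.50) = 495045.00 cm³
ΣAȲ = (3360.00)(52.50) + (4030.00)(13.00) = 228790.00 cm³
X̄ = 495045.00 / 7390.00 = 66.99 cm
Ȳ = 228790.00 / 7390.00 = 30.96 cm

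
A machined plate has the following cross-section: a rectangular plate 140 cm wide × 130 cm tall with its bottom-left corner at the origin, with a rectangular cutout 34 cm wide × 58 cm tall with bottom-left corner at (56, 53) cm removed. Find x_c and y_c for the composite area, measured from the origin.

plate: A = 140 × 130 = 18200.00, centroid at (70.00, 65.00).
hole: A = −(34 × 58) = -1972.00, centroid at (73.00, 82.00).
ΣA = 16228.00 cm²
ΣAx_c = (18200.00)(70.00) + (-1972.00)(73.00) = 1130044.00 cm³
ΣAy_c = (18200.00)(65.00) + (-1972.00)(82.00) = 1021296.00 cm³
x_c = 1130044.00 / 16228.00 = 69.64 cm
y_c = 1021296.00 / 16228.00 = 62.93 cm

x_c = 69.64 cm, y_c = 62.93 cm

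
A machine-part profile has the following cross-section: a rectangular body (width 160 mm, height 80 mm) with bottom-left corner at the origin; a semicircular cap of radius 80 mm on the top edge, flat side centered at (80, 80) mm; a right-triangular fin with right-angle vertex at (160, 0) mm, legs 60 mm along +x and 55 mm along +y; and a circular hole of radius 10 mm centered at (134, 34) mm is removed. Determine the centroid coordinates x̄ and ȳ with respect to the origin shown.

x̄ = 86.12 mm, ȳ = 69.34 mm

Part | A | x̄ᵢ | ȳᵢ | A·x̄ᵢ | A·ȳᵢ
rectangular body | 12800.00 | 80.00 | 40.00 | 1024000.00 | 512000.00
semicircular top | 10053.10 | 80.00 | 113.95 | 804247.72 | 1145581.05
triangular fin | 1650.00 | 180.00 | 18.33 | 297000.00 | 30250.00
hole | -314.16 | 134.00 | 34.00 | -42097.34 | -10681.42
Σ | 24188.94 |  |  | 2083150.38 | 1677149.64
x̄ = 2083150.38 / 24188.94 = 86.12 mm
ȳ = 1677149.64 / 24188.94 = 69.34 mm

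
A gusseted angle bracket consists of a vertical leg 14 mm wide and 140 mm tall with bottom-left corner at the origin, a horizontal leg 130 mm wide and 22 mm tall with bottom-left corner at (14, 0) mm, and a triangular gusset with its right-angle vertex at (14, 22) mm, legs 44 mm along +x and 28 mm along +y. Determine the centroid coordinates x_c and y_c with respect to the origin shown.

x_c = 47.34 mm, y_c = 34.58 mm

Part | A | x̄ᵢ | ȳᵢ | A·x̄ᵢ | A·ȳᵢ
vertical leg | 1960.00 | 7.00 | 70.00 | 13720.00 | 137200.00
horizontal leg | 2860.00 | 79.00 | 11.00 | 225940.00 | 31460.00
gusset | 616.00 | 28.67 | 31.33 | 17658.67 | 19301.33
Σ | 5436.00 |  |  | 257318.67 | 187961.33
x_c = 257318.67 / 5436.00 = 47.34 mm
y_c = 187961.33 / 5436.00 = 34.58 mm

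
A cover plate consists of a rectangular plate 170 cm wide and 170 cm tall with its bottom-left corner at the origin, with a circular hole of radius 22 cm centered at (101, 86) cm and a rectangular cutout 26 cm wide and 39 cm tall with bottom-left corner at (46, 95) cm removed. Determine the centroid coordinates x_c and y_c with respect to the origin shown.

x_c = 85.08 cm, y_c = 83.81 cm

Part | A | x̄ᵢ | ȳᵢ | A·x̄ᵢ | A·ȳᵢ
plate | 28900.00 | 85.00 | 85.00 | 2456500.00 | 2456500.00
hole 1 | -1520.53 | 101.00 | 86.00 | -153573.62 | -130765.65
hole 2 | -1014.00 | 59.00 | 114.50 | -59826.00 | -116103.00
Σ | 26365.47 |  |  | 2243100.38 | 2209631.35
x_c = 2243100.38 / 26365.47 = 85.08 cm
y_c = 2209631.35 / 26365.47 = 83.81 cm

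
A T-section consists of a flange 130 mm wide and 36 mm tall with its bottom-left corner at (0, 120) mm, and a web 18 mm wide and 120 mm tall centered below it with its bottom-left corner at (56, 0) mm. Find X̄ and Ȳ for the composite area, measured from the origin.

Part | A | x̄ᵢ | ȳᵢ | A·x̄ᵢ | A·ȳᵢ
web | 2160.00 | 65.00 | 60.00 | 140400.00 | 129600.00
flange | 4680.00 | 65.00 | 138.00 | 304200.00 | 645840.00
Σ | 6840.00 |  |  | 444600.00 | 775440.00
X̄ = 444600.00 / 6840.00 = 65.00 mm
Ȳ = 775440.00 / 6840.00 = 113.37 mm

X̄ = 65.00 mm, Ȳ = 113.37 mm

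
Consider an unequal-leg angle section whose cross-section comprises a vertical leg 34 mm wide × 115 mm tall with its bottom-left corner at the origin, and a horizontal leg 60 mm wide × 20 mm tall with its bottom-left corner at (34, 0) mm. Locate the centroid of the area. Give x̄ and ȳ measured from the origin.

vertical leg: A = 34 × 115 = 3910.00, centroid at (17.00, 57.50).
horizontal leg: A = 60 × 20 = 1200.00, centroid at (64.00, 10.00).
ΣA = 5110.00 mm²
ΣAx̄ = (3910.00)(17.00) + (1200.00)(64.00) = 143270.00 mm³
ΣAȳ = (3910.00)(57.50) + (1200.00)(10.00) = 236825.00 mm³
x̄ = 143270.00 / 5110.00 = 28.04 mm
ȳ = 236825.00 / 5110.00 = 46.35 mm

x̄ = 28.04 mm, ȳ = 46.35 mm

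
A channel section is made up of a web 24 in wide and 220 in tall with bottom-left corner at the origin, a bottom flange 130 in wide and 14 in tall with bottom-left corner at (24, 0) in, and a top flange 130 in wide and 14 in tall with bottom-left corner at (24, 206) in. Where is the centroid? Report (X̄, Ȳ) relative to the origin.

X̄ = 43.42 in, Ȳ = 110.00 in

web: A = 24 × 220 = 5280.00, centroid at (12.00, 110.00).
bottom flange: A = 130 × 14 = 1820.00, centroid at (89.00, 7.00).
top flange: A = 130 × 14 = 1820.00, centroid at (89.00, 213.00).
ΣA = 8920.00 in²
ΣAX̄ = (5280.00)(12.00) + (1820.00)(89.00) + (1820.00)(89.00) = 387320.00 in³
ΣAȲ = (5280.00)(110.00) + (1820.00)(7.00) + (1820.00)(213.00) = 981200.00 in³
X̄ = 387320.00 / 8920.00 = 43.42 in
Ȳ = 981200.00 / 8920.00 = 110.00 in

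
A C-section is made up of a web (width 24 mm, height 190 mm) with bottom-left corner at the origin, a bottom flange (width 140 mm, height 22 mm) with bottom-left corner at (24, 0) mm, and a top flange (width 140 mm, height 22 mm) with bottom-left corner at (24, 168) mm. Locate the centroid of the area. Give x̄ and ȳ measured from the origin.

Part | A | x̄ᵢ | ȳᵢ | A·x̄ᵢ | A·ȳᵢ
web | 4560.00 | 12.00 | 95.00 | 54720.00 | 433200.00
bottom flange | 3080.00 | 94.00 | 11.00 | 289520.00 | 33880.00
top flange | 3080.00 | 94.00 | 179.00 | 289520.00 | 551320.00
Σ | 10720.00 |  |  | 633760.00 | 1018400.00
x̄ = 633760.00 / 10720.00 = 59.12 mm
ȳ = 1018400.00 / 10720.00 = 95.00 mm

x̄ = 59.12 mm, ȳ = 95.00 mm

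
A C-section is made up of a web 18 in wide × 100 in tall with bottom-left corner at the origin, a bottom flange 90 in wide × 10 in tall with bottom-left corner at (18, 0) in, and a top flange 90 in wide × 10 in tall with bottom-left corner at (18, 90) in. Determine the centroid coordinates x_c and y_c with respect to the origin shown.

x_c = 36.00 in, y_c = 50.00 in

web: A = 18 × 100 = 1800.00, centroid at (9.00, 50.00).
bottom flange: A = 90 × 10 = 900.00, centroid at (63.00, 5.00).
top flange: A = 90 × 10 = 900.00, centroid at (63.00, 95.00).
ΣA = 3600.00 in²
ΣAx_c = (1800.00)(9.00) + (900.00)(63.00) + (900.00)(63.00) = 129600.00 in³
ΣAy_c = (1800.00)(50.00) + (900.00)(5.00) + (900.00)(95.00) = 180000.00 in³
x_c = 129600.00 / 3600.00 = 36.00 in
y_c = 180000.00 / 3600.00 = 50.00 in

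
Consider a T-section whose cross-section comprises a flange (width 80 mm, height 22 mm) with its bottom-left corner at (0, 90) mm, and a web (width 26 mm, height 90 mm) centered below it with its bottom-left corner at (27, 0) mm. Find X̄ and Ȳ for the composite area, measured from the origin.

Part | A | x̄ᵢ | ȳᵢ | A·x̄ᵢ | A·ȳᵢ
web | 2340.00 | 40.00 | 45.00 | 93600.00 | 105300.00
flange | 1760.00 | 40.00 | 101.00 | 70400.00 | 177760.00
Σ | 4100.00 |  |  | 164000.00 | 283060.00
X̄ = 164000.00 / 4100.00 = 40.00 mm
Ȳ = 283060.00 / 4100.00 = 69.04 mm

X̄ = 40.00 mm, Ȳ = 69.04 mm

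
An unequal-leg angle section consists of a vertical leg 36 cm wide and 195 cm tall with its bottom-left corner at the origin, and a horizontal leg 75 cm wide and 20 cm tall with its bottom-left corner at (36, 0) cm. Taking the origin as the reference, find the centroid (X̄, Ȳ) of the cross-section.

X̄ = 27.77 cm, Ȳ = 82.10 cm

vertical leg: A = 36 × 195 = 7020.00, centroid at (18.00, 97.50).
horizontal leg: A = 75 × 20 = 1500.00, centroid at (73.50, 10.00).
ΣA = 8520.00 cm²
ΣAX̄ = (7020.00)(18.00) + (1500.00)(73.50) = 236610.00 cm³
ΣAȲ = (7020.00)(97.50) + (1500.00)(10.00) = 699450.00 cm³
X̄ = 236610.00 / 8520.00 = 27.77 cm
Ȳ = 699450.00 / 8520.00 = 82.10 cm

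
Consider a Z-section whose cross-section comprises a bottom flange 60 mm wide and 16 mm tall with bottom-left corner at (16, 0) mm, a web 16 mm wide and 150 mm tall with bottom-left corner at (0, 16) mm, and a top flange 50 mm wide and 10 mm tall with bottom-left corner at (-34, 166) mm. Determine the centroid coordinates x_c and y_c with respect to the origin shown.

bottom flange: A = 60 × 16 = 960.00, centroid at (46.00, 8.00).
web: A = 16 × 150 = 2400.00, centroid at (8.00, 91.00).
top flange: A = 50 × 10 = 500.00, centroid at (-9.00, 171.00).
ΣA = 3860.00 mm²
ΣAx_c = (960.00)(46.00) + (2400.00)(8.00) + (500.00)(-9.00) = 58860.00 mm³
ΣAy_c = (960.00)(8.00) + (2400.00)(91.00) + (500.00)(171.00) = 311580.00 mm³
x_c = 58860.00 / 3860.00 = 15.25 mm
y_c = 311580.00 / 3860.00 = 80.72 mm

x_c = 15.25 mm, y_c = 80.72 mm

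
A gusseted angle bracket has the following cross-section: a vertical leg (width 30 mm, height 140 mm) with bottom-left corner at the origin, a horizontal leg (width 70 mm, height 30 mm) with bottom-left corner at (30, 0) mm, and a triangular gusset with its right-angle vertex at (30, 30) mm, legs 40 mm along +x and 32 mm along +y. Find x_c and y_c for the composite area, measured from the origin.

x_c = 32.74 mm, y_c = 50.65 mm

Part | A | x̄ᵢ | ȳᵢ | A·x̄ᵢ | A·ȳᵢ
vertical leg | 4200.00 | 15.00 | 70.00 | 63000.00 | 294000.00
horizontal leg | 2100.00 | 65.00 | 15.00 | 136500.00 | 31500.00
gusset | 640.00 | 43.33 | 40.67 | 27733.33 | 26026.67
Σ | 6940.00 |  |  | 227233.33 | 351526.67
x_c = 227233.33 / 6940.00 = 32.74 mm
y_c = 351526.67 / 6940.00 = 50.65 mm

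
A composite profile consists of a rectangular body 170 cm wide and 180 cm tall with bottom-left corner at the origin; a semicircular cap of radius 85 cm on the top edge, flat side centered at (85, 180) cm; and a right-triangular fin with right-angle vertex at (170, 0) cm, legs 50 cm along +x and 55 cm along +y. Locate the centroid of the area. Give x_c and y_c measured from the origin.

x_c = 88.23 cm, y_c = 120.75 cm

rectangular body: A = 170 × 180 = 30600.00, centroid at (85.00, 90.00).
semicircular top: A = ½π·85² = 11349.00, centroid at (85.00, 216.08).
triangular fin: A = ½·50·55 = 1375.00, centroid at (186.67, 18.33).
ΣA = 43324.00 cm²
ΣAx_c = (30600.00)(85.00) + (11349.00)(85.00) + (1375.00)(186.67) = 3822331.96 cm³
ΣAy_c = (30600.00)(90.00) + (11349.00)(216.08) + (1375.00)(18.33) = 5231445.62 cm³
x_c = 3822331.96 / 43324.00 = 88.23 cm
y_c = 5231445.62 / 43324.00 = 120.75 cm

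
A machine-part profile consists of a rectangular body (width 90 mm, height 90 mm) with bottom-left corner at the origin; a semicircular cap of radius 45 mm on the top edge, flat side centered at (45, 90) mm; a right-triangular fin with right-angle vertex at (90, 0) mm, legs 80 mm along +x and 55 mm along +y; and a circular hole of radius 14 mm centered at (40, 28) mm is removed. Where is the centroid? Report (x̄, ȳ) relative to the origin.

x̄ = 57.49 mm, ȳ = 57.10 mm

Part | A | x̄ᵢ | ȳᵢ | A·x̄ᵢ | A·ȳᵢ
rectangular body | 8100.00 | 45.00 | 45.00 | 364500.00 | 364500.00
semicircular top | 3180.86 | 45.00 | 109.10 | 143138.82 | 347027.63
triangular fin | 2200.00 | 116.67 | 18.33 | 256666.67 | 40333.33
hole | -615.75 | 40.00 | 28.00 | -24630.09 | -17241.06
Σ | 12865.11 |  |  | 739675.40 | 734619.90
x̄ = 739675.40 / 12865.11 = 57.49 mm
ȳ = 734619.90 / 12865.11 = 57.10 mm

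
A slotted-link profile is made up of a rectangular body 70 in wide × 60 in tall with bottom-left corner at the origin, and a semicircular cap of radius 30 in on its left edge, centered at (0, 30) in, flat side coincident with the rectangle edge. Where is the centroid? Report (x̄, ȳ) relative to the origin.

x̄ = 22.98 in, ȳ = 30.00 in

rectangular body: A = 70 × 60 = 4200.00, centroid at (35.00, 30.00).
semicircular end: A = ½π·30² = 1413.72, centroid at (-12.73, 30.00).
ΣA = 5613.72 in²
ΣAx̄ = (4200.00)(35.00) + (1413.72)(-12.73) = 129000.00 in³
ΣAȳ = (4200.00)(30.00) + (1413.72)(30.00) = 168411.50 in³
x̄ = 129000.00 / 5613.72 = 22.98 in
ȳ = 168411.50 / 5613.72 = 30.00 in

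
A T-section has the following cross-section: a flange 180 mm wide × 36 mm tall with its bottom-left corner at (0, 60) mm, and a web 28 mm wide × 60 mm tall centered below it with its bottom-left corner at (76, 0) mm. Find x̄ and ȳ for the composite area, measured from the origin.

x̄ = 90.00 mm, ȳ = 68.12 mm

Part | A | x̄ᵢ | ȳᵢ | A·x̄ᵢ | A·ȳᵢ
web | 1680.00 | 90.00 | 30.00 | 151200.00 | 50400.00
flange | 6480.00 | 90.00 | 78.00 | 583200.00 | 505440.00
Σ | 8160.00 |  |  | 734400.00 | 555840.00
x̄ = 734400.00 / 8160.00 = 90.00 mm
ȳ = 555840.00 / 8160.00 = 68.12 mm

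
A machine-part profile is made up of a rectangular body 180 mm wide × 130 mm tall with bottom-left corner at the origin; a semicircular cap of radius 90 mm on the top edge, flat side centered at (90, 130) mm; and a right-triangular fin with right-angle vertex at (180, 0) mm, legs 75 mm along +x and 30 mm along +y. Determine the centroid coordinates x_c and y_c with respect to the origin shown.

x_c = 93.47 mm, y_c = 98.59 mm

Part | A | x̄ᵢ | ȳᵢ | A·x̄ᵢ | A·ȳᵢ
rectangular body | 23400.00 | 90.00 | 65.00 | 2106000.00 | 1521000.00
semicircular top | 12723.45 | 90.00 | 168.20 | 1145110.52 | 2140048.53
triangular fin | 1125.00 | 205.00 | 10.00 | 230625.00 | 11250.00
Σ | 37248.45 |  |  | 3481735.52 | 3672298.53
x_c = 3481735.52 / 37248.45 = 93.47 mm
y_c = 3672298.53 / 37248.45 = 98.59 mm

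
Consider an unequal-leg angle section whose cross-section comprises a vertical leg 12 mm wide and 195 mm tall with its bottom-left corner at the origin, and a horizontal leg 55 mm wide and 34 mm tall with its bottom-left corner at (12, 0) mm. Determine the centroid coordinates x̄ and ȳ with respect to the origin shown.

x̄ = 20.88 mm, ȳ = 61.74 mm

vertical leg: A = 12 × 195 = 2340.00, centroid at (6.00, 97.50).
horizontal leg: A = 55 × 34 = 1870.00, centroid at (39.50, 17.00).
ΣA = 4210.00 mm², ΣAx̄ = 87905.00 mm³, ΣAȳ = 259940.00 mm³.
x̄ = 87905.00/4210.00 = 20.88 mm; ȳ = 259940.00/4210.00 = 61.74 mm.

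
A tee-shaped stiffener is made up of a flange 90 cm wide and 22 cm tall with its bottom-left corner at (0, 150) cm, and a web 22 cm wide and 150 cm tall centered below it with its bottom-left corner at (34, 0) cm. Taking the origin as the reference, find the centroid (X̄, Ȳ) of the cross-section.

Part | A | x̄ᵢ | ȳᵢ | A·x̄ᵢ | A·ȳᵢ
web | 3300.00 | 45.00 | 75.00 | 148500.00 | 247500.00
flange | 1980.00 | 45.00 | 161.00 | 89100.00 | 318780.00
Σ | 5280.00 |  |  | 237600.00 | 566280.00
X̄ = 237600.00 / 5280.00 = 45.00 cm
Ȳ = 566280.00 / 5280.00 = 107.25 cm

X̄ = 45.00 cm, Ȳ = 107.25 cm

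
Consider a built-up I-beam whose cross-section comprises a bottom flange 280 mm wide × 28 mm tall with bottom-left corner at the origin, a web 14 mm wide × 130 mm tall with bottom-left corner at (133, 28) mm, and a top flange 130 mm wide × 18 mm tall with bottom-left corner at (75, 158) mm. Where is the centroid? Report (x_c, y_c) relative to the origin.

Part | A | x̄ᵢ | ȳᵢ | A·x̄ᵢ | A·ȳᵢ
bottom flange | 7840.00 | 140.00 | 14.00 | 1097600.00 | 109760.00
web | 1820.00 | 140.00 | 93.00 | 254800.00 | 169260.00
top flange | 2340.00 | 140.00 | 167.00 | 327600.00 | 390780.00
Σ | 12000.00 |  |  | 1680000.00 | 669800.00
x_c = 1680000.00 / 12000.00 = 140.00 mm
y_c = 669800.00 / 12000.00 = 55.82 mm

x_c = 140.00 mm, y_c = 55.82 mm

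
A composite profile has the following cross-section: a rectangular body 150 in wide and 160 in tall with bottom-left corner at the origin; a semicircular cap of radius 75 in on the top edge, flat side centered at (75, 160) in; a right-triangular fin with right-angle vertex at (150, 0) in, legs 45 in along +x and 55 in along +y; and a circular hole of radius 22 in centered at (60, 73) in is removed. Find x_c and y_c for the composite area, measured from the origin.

Part | A | x̄ᵢ | ȳᵢ | A·x̄ᵢ | A·ȳᵢ
rectangular body | 24000.00 | 75.00 | 80.00 | 1800000.00 | 1920000.00
semicircular top | 8835.73 | 75.00 | 191.83 | 662679.70 | 1694966.69
triangular fin | 1237.50 | 165.00 | 18.33 | 204187.50 | 22687.50
hole | -1520.53 | 60.00 | 73.00 | -91231.85 | -110998.75
Σ | 32552.70 |  |  | 2575635.35 | 3526655.44
x_c = 2575635.35 / 32552.70 = 79.12 in
y_c = 3526655.44 / 32552.70 = 108.34 in

x_c = 79.12 in, y_c = 108.34 in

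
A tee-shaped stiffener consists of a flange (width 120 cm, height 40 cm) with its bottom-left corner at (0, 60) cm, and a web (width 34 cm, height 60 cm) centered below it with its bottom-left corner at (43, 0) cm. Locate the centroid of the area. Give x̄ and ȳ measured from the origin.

Part | A | x̄ᵢ | ȳᵢ | A·x̄ᵢ | A·ȳᵢ
web | 2040.00 | 60.00 | 30.00 | 122400.00 | 61200.00
flange | 4800.00 | 60.00 | 80.00 | 288000.00 | 384000.00
Σ | 6840.00 |  |  | 410400.00 | 445200.00
x̄ = 410400.00 / 6840.00 = 60.00 cm
ȳ = 445200.00 / 6840.00 = 65.09 cm

x̄ = 60.00 cm, ȳ = 65.09 cm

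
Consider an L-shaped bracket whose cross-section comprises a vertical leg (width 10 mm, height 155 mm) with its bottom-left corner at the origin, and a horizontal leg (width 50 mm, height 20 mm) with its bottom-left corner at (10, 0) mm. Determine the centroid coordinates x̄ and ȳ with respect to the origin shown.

vertical leg: A = 10 × 155 = 1550.00, centroid at (5.00, 77.50).
horizontal leg: A = 50 × 20 = 1000.00, centroid at (35.00, 10.00).
ΣA = 2550.00 mm²
ΣAx̄ = (1550.00)(5.00) + (1000.00)(35.00) = 42750.00 mm³
ΣAȳ = (1550.00)(77.50) + (1000.00)(10.00) = 130125.00 mm³
x̄ = 42750.00 / 2550.00 = 16.76 mm
ȳ = 130125.00 / 2550.00 = 51.03 mm

x̄ = 16.76 mm, ȳ = 51.03 mm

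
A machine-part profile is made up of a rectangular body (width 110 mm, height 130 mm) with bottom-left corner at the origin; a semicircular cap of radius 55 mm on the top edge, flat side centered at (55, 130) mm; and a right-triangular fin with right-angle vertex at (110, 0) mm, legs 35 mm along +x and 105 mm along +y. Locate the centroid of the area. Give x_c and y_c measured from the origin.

rectangular body: A = 110 × 130 = 14300.00, centroid at (55.00, 65.00).
semicircular top: A = ½π·55² = 4751.66, centroid at (55.00, 153.34).
triangular fin: A = ½·35·105 = 1837.50, centroid at (121.67, 35.00).
ΣA = 20889.16 mm², ΣAx_c = 1271403.74 mm³, ΣAy_c = 1722444.82 mm³.
x_c = 1271403.74/20889.16 = 60.86 mm; y_c = 1722444.82/20889.16 = 82.46 mm.

x_c = 60.86 mm, y_c = 82.46 mm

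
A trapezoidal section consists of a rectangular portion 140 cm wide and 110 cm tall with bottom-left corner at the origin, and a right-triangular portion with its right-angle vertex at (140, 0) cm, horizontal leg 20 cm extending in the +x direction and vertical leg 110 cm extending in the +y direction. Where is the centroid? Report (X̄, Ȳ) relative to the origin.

X̄ = 75.11 cm, Ȳ = 53.78 cm

rectangular portion: A = 140 × 110 = 15400.00, centroid at (70.00, 55.00).
triangular portion: A = ½·20·110 = 1100.00, centroid at (146.67, 36.67).
ΣA = 16500.00 cm²
ΣAX̄ = (15400.00)(70.00) + (1100.00)(146.67) = 1239333.33 cm³
ΣAȲ = (15400.00)(55.00) + (1100.00)(36.67) = 887333.33 cm³
X̄ = 1239333.33 / 16500.00 = 75.11 cm
Ȳ = 887333.33 / 16500.00 = 53.78 cm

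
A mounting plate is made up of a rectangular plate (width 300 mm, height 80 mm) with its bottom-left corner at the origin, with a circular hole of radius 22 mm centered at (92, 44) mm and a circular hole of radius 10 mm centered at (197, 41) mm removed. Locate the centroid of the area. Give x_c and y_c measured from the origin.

plate: A = 300 × 80 = 24000.00, centroid at (150.00, 40.00).
hole 1: A = −π·22² = -1520.53, centroid at (92.00, 44.00).
hole 2: A = −π·10² = -314.16, centroid at (197.00, 41.00).
ΣA = 22165.31 mm², ΣAx_c = 3398221.79 mm³, ΣAy_c = 880216.11 mm³.
x_c = 3398221.79/22165.31 = 153.31 mm; y_c = 880216.11/22165.31 = 39.71 mm.

x_c = 153.31 mm, y_c = 39.71 mm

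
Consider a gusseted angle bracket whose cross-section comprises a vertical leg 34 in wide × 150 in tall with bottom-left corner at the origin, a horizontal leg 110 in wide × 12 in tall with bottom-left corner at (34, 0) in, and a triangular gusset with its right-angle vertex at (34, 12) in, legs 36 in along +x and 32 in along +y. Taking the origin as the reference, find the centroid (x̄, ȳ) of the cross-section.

x̄ = 32.97 in, ȳ = 57.67 in

Part | A | x̄ᵢ | ȳᵢ | A·x̄ᵢ | A·ȳᵢ
vertical leg | 5100.00 | 17.00 | 75.00 | 86700.00 | 382500.00
horizontal leg | 1320.00 | 89.00 | 6.00 | 117480.00 | 7920.00
gusset | 576.00 | 46.00 | 22.67 | 26496.00 | 13056.00
Σ | 6996.00 |  |  | 230676.00 | 403476.00
x̄ = 230676.00 / 6996.00 = 32.97 in
ȳ = 403476.00 / 6996.00 = 57.67 in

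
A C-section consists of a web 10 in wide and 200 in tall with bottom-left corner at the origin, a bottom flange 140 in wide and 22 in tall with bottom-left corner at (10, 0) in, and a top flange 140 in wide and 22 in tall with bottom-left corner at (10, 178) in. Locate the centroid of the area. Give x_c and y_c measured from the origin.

web: A = 10 × 200 = 2000.00, centroid at (5.00, 100.00).
bottom flange: A = 140 × 22 = 3080.00, centroid at (80.00, 11.00).
top flange: A = 140 × 22 = 3080.00, centroid at (80.00, 189.00).
ΣA = 8160.00 in², ΣAx_c = 502800.00 in³, ΣAy_c = 816000.00 in³.
x_c = 502800.00/8160.00 = 61.62 in; y_c = 816000.00/8160.00 = 100.00 in.

x_c = 61.62 in, y_c = 100.00 in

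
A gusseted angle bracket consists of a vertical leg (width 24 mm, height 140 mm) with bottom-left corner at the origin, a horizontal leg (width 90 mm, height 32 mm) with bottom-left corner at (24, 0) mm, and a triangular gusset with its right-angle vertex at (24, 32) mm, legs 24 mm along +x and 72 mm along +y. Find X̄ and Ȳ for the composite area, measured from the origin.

X̄ = 37.54 mm, Ȳ = 46.41 mm

vertical leg: A = 24 × 140 = 3360.00, centroid at (12.00, 70.00).
horizontal leg: A = 90 × 32 = 2880.00, centroid at (69.00, 16.00).
gusset: A = ½·24·72 = 864.00, centroid at (32.00, 56.00).
ΣA = 7104.00 mm², ΣAX̄ = 266688.00 mm³, ΣAȲ = 329664.00 mm³.
X̄ = 266688.00/7104.00 = 37.54 mm; Ȳ = 329664.00/7104.00 = 46.41 mm.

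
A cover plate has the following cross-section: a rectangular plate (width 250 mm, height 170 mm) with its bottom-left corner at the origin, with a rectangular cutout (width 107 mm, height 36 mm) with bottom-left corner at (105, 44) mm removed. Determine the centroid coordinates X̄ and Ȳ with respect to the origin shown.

plate: A = 250 × 170 = 42500.00, centroid at (125.00, 85.00).
hole: A = −(107 × 36) = -3852.00, centroid at (158.50, 62.00).
ΣA = 38648.00 mm², ΣAX̄ = 4701958.00 mm³, ΣAȲ = 3373676.00 mm³.
X̄ = 4701958.00/38648.00 = 121.66 mm; Ȳ = 3373676.00/38648.00 = 87.29 mm.

X̄ = 121.66 mm, Ȳ = 87.29 mm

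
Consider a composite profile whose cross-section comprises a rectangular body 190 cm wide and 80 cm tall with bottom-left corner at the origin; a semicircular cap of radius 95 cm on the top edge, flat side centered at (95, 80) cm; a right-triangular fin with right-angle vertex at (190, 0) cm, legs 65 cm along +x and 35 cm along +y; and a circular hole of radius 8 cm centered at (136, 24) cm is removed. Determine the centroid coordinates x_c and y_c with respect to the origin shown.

x_c = 99.11 cm, y_c = 76.61 cm

rectangular body: A = 190 × 80 = 15200.00, centroid at (95.00, 40.00).
semicircular top: A = ½π·95² = 14176.44, centroid at (95.00, 120.32).
triangular fin: A = ½·65·35 = 1137.50, centroid at (211.67, 11.67).
hole: A = −π·8² = -201.06, centroid at (136.00, 24.00).
ΣA = 30312.87 cm²
ΣAx_c = (15200.00)(95.00) + (14176.44)(95.00) + (1137.50)(211.67) + (-201.06)(136.00) = 3004187.91 cm³
ΣAy_c = (15200.00)(40.00) + (14176.44)(120.32) + (1137.50)(11.67) + (-201.06)(24.00) = 2322143.63 cm³
x_c = 3004187.91 / 30312.87 = 99.11 cm
y_c = 2322143.63 / 30312.87 = 76.61 cm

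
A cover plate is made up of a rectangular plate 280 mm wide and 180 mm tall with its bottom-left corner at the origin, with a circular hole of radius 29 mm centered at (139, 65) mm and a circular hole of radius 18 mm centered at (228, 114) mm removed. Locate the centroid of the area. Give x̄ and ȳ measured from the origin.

plate: A = 280 × 180 = 50400.00, centroid at (140.00, 90.00).
hole 1: A = −π·29² = -2642.08, centroid at (139.00, 65.00).
hole 2: A = −π·18² = -1017.88, centroid at (228.00, 114.00).
ΣA = 46740.04 mm², ΣAx̄ = 6456675.23 mm³, ΣAȳ = 4248226.97 mm³.
x̄ = 6456675.23/46740.04 = 138.14 mm; ȳ = 4248226.97/46740.04 = 90.89 mm.

x̄ = 138.14 mm, ȳ = 90.89 mm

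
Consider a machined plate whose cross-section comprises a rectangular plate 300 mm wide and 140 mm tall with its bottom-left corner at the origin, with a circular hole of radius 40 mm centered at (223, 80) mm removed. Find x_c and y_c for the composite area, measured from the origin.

plate: A = 300 × 140 = 42000.00, centroid at (150.00, 70.00).
hole: A = −π·40² = -5026.55, centroid at (223.00, 80.00).
ΣA = 36973.45 mm², ΣAx_c = 5179079.74 mm³, ΣAy_c = 2537876.14 mm³.
x_c = 5179079.74/36973.45 = 140.08 mm; y_c = 2537876.14/36973.45 = 68.64 mm.

x_c = 140.08 mm, y_c = 68.64 mm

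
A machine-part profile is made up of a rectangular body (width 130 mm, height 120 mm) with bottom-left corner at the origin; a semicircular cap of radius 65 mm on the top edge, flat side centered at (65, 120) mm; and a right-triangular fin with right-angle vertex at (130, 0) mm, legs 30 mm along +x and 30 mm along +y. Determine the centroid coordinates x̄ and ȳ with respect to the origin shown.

x̄ = 66.49 mm, ȳ = 84.63 mm

Part | A | x̄ᵢ | ȳᵢ | A·x̄ᵢ | A·ȳᵢ
rectangular body | 15600.00 | 65.00 | 60.00 | 1014000.00 | 936000.00
semicircular top | 6636.61 | 65.00 | 147.59 | 431379.94 | 979477.07
triangular fin | 450.00 | 140.00 | 10.00 | 63000.00 | 4500.00
Σ | 22686.61 |  |  | 1508379.94 | 1919977.07
x̄ = 1508379.94 / 22686.61 = 66.49 mm
ȳ = 1919977.07 / 22686.61 = 84.63 mm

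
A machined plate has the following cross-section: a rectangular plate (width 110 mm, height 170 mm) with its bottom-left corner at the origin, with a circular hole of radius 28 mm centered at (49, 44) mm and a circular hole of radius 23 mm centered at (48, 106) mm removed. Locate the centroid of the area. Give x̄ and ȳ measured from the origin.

plate: A = 110 × 170 = 18700.00, centroid at (55.00, 85.00).
hole 1: A = −π·28² = -2463.01, centroid at (49.00, 44.00).
hole 2: A = −π·23² = -1661.90, centroid at (48.00, 106.00).
ΣA = 14575.09 mm², ΣAx̄ = 828041.26 mm³, ΣAȳ = 1304965.95 mm³.
x̄ = 828041.26/14575.09 = 56.81 mm; ȳ = 1304965.95/14575.09 = 89.53 mm.

x̄ = 56.81 mm, ȳ = 89.53 mm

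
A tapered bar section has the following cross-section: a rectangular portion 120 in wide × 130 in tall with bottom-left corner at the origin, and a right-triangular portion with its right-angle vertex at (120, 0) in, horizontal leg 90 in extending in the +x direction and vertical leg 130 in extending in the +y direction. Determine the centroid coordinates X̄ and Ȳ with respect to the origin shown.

rectangular portion: A = 120 × 130 = 15600.00, centroid at (60.00, 65.00).
triangular portion: A = ½·90·130 = 5850.00, centroid at (150.00, 43.33).
ΣA = 21450.00 in², ΣAX̄ = 1813500.00 in³, ΣAȲ = 1267500.00 in³.
X̄ = 1813500.00/21450.00 = 84.55 in; Ȳ = 1267500.00/21450.00 = 59.09 in.

X̄ = 84.55 in, Ȳ = 59.09 in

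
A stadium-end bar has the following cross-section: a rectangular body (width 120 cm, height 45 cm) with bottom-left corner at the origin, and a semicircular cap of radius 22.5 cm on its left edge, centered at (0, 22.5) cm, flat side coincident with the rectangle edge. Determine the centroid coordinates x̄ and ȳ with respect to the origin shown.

Part | A | x̄ᵢ | ȳᵢ | A·x̄ᵢ | A·ȳᵢ
rectangular body | 5400.00 | 60.00 | 22.50 | 324000.00 | 121500.00
semicircular end | 795.22 | -9.55 | 22.50 | -7593.75 | 17892.35
Σ | 6195.22 |  |  | 316406.25 | 139392.35
x̄ = 316406.25 / 6195.22 = 51.07 cm
ȳ = 139392.35 / 6195.22 = 22.50 cm

x̄ = 51.07 cm, ȳ = 22.50 cm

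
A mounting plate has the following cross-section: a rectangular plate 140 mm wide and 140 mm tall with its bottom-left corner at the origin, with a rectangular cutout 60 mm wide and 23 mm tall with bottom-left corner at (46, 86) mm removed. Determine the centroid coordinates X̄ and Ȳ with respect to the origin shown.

plate: A = 140 × 140 = 19600.00, centroid at (70.00, 70.00).
hole: A = −(60 × 23) = -1380.00, centroid at (76.00, 97.50).
ΣA = 18220.00 mm²
ΣAX̄ = (19600.00)(70.00) + (-1380.00)(76.00) = 1267120.00 mm³
ΣAȲ = (19600.00)(70.00) + (-1380.00)(97.50) = 1237450.00 mm³
X̄ = 1267120.00 / 18220.00 = 69.55 mm
Ȳ = 1237450.00 / 18220.00 = 67.92 mm

X̄ = 69.55 mm, Ȳ = 67.92 mm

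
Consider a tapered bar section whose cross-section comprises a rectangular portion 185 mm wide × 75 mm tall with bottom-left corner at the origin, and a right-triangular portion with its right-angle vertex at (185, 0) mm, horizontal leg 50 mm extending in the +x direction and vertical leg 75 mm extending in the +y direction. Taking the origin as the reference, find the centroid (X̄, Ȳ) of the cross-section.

X̄ = 105.50 mm, Ȳ = 36.01 mm

rectangular portion: A = 185 × 75 = 13875.00, centroid at (92.50, 37.50).
triangular portion: A = ½·50·75 = 1875.00, centroid at (201.67, 25.00).
ΣA = 15750.00 mm², ΣAX̄ = 1661562.50 mm³, ΣAȲ = 567187.50 mm³.
X̄ = 1661562.50/15750.00 = 105.50 mm; Ȳ = 567187.50/15750.00 = 36.01 mm.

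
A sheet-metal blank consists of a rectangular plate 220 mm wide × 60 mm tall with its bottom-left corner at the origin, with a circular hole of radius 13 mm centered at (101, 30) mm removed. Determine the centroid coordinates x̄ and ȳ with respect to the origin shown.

plate: A = 220 × 60 = 13200.00, centroid at (110.00, 30.00).
hole: A = −π·13² = -530.93, centroid at (101.00, 30.00).
ΣA = 12669.07 mm², ΣAx̄ = 1398376.15 mm³, ΣAȳ = 380072.13 mm³.
x̄ = 1398376.15/12669.07 = 110.38 mm; ȳ = 380072.13/12669.07 = 30.00 mm.

x̄ = 110.38 mm, ȳ = 30.00 mm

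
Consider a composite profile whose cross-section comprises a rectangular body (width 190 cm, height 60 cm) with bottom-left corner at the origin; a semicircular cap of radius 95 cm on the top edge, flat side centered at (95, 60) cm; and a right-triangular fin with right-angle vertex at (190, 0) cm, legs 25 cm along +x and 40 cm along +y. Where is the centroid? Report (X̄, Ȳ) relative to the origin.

X̄ = 96.98 cm, Ȳ = 67.91 cm

Part | A | x̄ᵢ | ȳᵢ | A·x̄ᵢ | A·ȳᵢ
rectangular body | 11400.00 | 95.00 | 30.00 | 1083000.00 | 342000.00
semicircular top | 14176.44 | 95.00 | 100.32 | 1346761.50 | 1422169.54
triangular fin | 500.00 | 198.33 | 13.33 | 99166.67 | 6666.67
Σ | 26076.44 |  |  | 2528928.17 | 1770836.21
X̄ = 2528928.17 / 26076.44 = 96.98 cm
Ȳ = 1770836.21 / 26076.44 = 67.91 cm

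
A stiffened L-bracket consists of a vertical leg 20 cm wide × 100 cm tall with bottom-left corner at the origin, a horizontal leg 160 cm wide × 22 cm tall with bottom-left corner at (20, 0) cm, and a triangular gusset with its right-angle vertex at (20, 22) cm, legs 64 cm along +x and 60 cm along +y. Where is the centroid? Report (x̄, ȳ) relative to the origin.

Part | A | x̄ᵢ | ȳᵢ | A·x̄ᵢ | A·ȳᵢ
vertical leg | 2000.00 | 10.00 | 50.00 | 20000.00 | 100000.00
horizontal leg | 3520.00 | 100.00 | 11.00 | 352000.00 | 38720.00
gusset | 1920.00 | 41.33 | 42.00 | 79360.00 | 80640.00
Σ | 7440.00 |  |  | 451360.00 | 219360.00
x̄ = 451360.00 / 7440.00 = 60.67 cm
ȳ = 219360.00 / 7440.00 = 29.48 cm

x̄ = 60.67 cm, ȳ = 29.48 cm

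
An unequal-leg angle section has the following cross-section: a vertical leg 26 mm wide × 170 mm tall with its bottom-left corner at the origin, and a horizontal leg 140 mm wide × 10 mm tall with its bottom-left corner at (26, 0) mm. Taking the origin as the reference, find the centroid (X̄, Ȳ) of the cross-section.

X̄ = 32.97 mm, Ȳ = 65.76 mm

vertical leg: A = 26 × 170 = 4420.00, centroid at (13.00, 85.00).
horizontal leg: A = 140 × 10 = 1400.00, centroid at (96.00, 5.00).
ΣA = 5820.00 mm²
ΣAX̄ = (4420.00)(13.00) + (1400.00)(96.00) = 191860.00 mm³
ΣAȲ = (4420.00)(85.00) + (1400.00)(5.00) = 382700.00 mm³
X̄ = 191860.00 / 5820.00 = 32.97 mm
Ȳ = 382700.00 / 5820.00 = 65.76 mm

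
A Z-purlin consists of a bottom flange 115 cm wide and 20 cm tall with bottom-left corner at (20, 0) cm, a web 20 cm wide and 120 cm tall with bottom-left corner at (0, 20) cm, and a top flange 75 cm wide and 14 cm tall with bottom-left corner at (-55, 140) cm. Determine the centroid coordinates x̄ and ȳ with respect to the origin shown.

x̄ = 31.98 cm, ȳ = 64.23 cm

Part | A | x̄ᵢ | ȳᵢ | A·x̄ᵢ | A·ȳᵢ
bottom flange | 2300.00 | 77.50 | 10.00 | 178250.00 | 23000.00
web | 2400.00 | 10.00 | 80.00 | 24000.00 | 192000.00
top flange | 1050.00 | -17.50 | 147.00 | -18375.00 | 154350.00
Σ | 5750.00 |  |  | 183875.00 | 369350.00
x̄ = 183875.00 / 5750.00 = 31.98 cm
ȳ = 369350.00 / 5750.00 = 64.23 cm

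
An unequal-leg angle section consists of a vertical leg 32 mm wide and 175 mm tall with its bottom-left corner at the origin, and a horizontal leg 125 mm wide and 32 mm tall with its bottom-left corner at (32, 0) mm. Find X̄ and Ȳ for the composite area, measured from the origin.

vertical leg: A = 32 × 175 = 5600.00, centroid at (16.00, 87.50).
horizontal leg: A = 125 × 32 = 4000.00, centroid at (94.50, 16.00).
ΣA = 9600.00 mm², ΣAX̄ = 467600.00 mm³, ΣAȲ = 554000.00 mm³.
X̄ = 467600.00/9600.00 = 48.71 mm; Ȳ = 554000.00/9600.00 = 57.71 mm.

X̄ = 48.71 mm, Ȳ = 57.71 mm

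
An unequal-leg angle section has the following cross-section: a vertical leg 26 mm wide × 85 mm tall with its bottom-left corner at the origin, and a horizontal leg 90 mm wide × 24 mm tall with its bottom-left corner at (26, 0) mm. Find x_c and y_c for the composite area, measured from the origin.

Part | A | x̄ᵢ | ȳᵢ | A·x̄ᵢ | A·ȳᵢ
vertical leg | 2210.00 | 13.00 | 42.50 | 28730.00 | 93925.00
horizontal leg | 2160.00 | 71.00 | 12.00 | 153360.00 | 25920.00
Σ | 4370.00 |  |  | 182090.00 | 119845.00
x_c = 182090.00 / 4370.00 = 41.67 mm
y_c = 119845.00 / 4370.00 = 27.42 mm

x_c = 41.67 mm, y_c = 27.42 mm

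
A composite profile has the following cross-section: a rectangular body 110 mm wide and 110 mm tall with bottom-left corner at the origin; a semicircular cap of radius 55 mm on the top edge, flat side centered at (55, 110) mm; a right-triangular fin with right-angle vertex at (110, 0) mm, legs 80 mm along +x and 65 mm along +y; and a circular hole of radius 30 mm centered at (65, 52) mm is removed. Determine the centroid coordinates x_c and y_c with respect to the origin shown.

rectangular body: A = 110 × 110 = 12100.00, centroid at (55.00, 55.00).
semicircular top: A = ½π·55² = 4751.66, centroid at (55.00, 133.34).
triangular fin: A = ½·80·65 = 2600.00, centroid at (136.67, 21.67).
hole: A = −π·30² = -2827.43, centroid at (65.00, 52.00).
ΣA = 16624.23 mm², ΣAx_c = 1098391.40 mm³, ΣAy_c = 1208405.94 mm³.
x_c = 1098391.40/16624.23 = 66.07 mm; y_c = 1208405.94/16624.23 = 72.69 mm.

x_c = 66.07 mm, y_c = 72.69 mm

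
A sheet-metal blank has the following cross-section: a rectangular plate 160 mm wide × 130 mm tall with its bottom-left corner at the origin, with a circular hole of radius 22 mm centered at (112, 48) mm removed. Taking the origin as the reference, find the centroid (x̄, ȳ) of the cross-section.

x̄ = 77.48 mm, ȳ = 66.34 mm

Part | A | x̄ᵢ | ȳᵢ | A·x̄ᵢ | A·ȳᵢ
plate | 20800.00 | 80.00 | 65.00 | 1664000.00 | 1352000.00
hole | -1520.53 | 112.00 | 48.00 | -170299.45 | -72985.48
Σ | 19279.47 |  |  | 1493700.55 | 1279014.52
x̄ = 1493700.55 / 19279.47 = 77.48 mm
ȳ = 1279014.52 / 19279.47 = 66.34 mm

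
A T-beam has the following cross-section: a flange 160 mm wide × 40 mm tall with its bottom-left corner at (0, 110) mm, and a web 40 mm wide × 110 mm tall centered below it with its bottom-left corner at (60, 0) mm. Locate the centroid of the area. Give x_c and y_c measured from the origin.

Part | A | x̄ᵢ | ȳᵢ | A·x̄ᵢ | A·ȳᵢ
web | 4400.00 | 80.00 | 55.00 | 352000.00 | 242000.00
flange | 6400.00 | 80.00 | 130.00 | 512000.00 | 832000.00
Σ | 10800.00 |  |  | 864000.00 | 1074000.00
x_c = 864000.00 / 10800.00 = 80.00 mm
y_c = 1074000.00 / 10800.00 = 99.44 mm

x_c = 80.00 mm, y_c = 99.44 mm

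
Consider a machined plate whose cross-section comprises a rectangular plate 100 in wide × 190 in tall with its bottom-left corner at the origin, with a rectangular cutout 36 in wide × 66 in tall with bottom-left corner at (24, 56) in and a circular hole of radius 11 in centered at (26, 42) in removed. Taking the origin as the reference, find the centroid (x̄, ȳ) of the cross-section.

Part | A | x̄ᵢ | ȳᵢ | A·x̄ᵢ | A·ȳᵢ
plate | 19000.00 | 50.00 | 95.00 | 950000.00 | 1805000.00
hole 1 | -2376.00 | 42.00 | 89.00 | -99792.00 | -211464.00
hole 2 | -380.13 | 26.00 | 42.00 | -9883.45 | -15965.57
Σ | 16243.87 |  |  | 840324.55 | 1577570.43
x̄ = 840324.55 / 16243.87 = 51.73 in
ȳ = 1577570.43 / 16243.87 = 97.12 in

x̄ = 51.73 in, ȳ = 97.12 in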